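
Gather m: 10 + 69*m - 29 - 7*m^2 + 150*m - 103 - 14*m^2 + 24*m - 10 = -21*m^2 + 243*m - 132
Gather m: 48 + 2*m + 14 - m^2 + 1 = -m^2 + 2*m + 63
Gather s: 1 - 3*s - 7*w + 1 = -3*s - 7*w + 2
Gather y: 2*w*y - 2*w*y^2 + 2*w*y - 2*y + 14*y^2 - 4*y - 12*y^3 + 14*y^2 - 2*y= -12*y^3 + y^2*(28 - 2*w) + y*(4*w - 8)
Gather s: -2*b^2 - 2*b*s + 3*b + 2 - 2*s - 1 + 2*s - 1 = -2*b^2 - 2*b*s + 3*b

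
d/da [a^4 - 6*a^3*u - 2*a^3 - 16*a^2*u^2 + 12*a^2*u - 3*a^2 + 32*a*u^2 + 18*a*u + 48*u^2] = 4*a^3 - 18*a^2*u - 6*a^2 - 32*a*u^2 + 24*a*u - 6*a + 32*u^2 + 18*u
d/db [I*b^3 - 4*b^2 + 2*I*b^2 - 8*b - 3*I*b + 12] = 3*I*b^2 + 4*b*(-2 + I) - 8 - 3*I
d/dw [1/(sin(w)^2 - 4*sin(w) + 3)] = 2*(2 - sin(w))*cos(w)/(sin(w)^2 - 4*sin(w) + 3)^2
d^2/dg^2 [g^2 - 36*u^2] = 2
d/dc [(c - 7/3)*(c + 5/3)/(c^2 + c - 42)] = (15*c^2 - 686*c + 287)/(9*(c^4 + 2*c^3 - 83*c^2 - 84*c + 1764))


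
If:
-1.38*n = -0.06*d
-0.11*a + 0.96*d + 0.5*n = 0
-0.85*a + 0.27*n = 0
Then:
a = 0.00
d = 0.00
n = 0.00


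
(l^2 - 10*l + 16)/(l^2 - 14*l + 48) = (l - 2)/(l - 6)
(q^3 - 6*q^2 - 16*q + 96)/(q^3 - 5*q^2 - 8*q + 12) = (q^2 - 16)/(q^2 + q - 2)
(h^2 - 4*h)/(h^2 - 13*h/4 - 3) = 4*h/(4*h + 3)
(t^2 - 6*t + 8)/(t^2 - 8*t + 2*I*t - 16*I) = (t^2 - 6*t + 8)/(t^2 + 2*t*(-4 + I) - 16*I)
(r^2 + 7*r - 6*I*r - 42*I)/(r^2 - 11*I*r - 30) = (r + 7)/(r - 5*I)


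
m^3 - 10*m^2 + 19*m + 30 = (m - 6)*(m - 5)*(m + 1)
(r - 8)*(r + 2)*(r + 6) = r^3 - 52*r - 96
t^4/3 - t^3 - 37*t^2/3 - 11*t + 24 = (t/3 + 1)*(t - 8)*(t - 1)*(t + 3)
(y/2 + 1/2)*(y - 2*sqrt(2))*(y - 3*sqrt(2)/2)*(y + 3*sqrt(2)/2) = y^4/2 - sqrt(2)*y^3 + y^3/2 - 9*y^2/4 - sqrt(2)*y^2 - 9*y/4 + 9*sqrt(2)*y/2 + 9*sqrt(2)/2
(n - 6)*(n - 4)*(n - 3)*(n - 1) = n^4 - 14*n^3 + 67*n^2 - 126*n + 72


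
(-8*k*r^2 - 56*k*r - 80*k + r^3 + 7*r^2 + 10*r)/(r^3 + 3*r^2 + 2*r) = (-8*k*r - 40*k + r^2 + 5*r)/(r*(r + 1))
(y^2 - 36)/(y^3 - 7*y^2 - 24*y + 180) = (y + 6)/(y^2 - y - 30)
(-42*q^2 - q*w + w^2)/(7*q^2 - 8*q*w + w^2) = (-6*q - w)/(q - w)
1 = 1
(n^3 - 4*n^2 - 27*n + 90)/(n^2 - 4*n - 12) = (n^2 + 2*n - 15)/(n + 2)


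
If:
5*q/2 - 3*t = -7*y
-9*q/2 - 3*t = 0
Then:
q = -y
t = 3*y/2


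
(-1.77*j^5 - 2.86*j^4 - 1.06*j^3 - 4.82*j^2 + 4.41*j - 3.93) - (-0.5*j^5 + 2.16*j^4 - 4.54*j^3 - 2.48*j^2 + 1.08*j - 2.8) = -1.27*j^5 - 5.02*j^4 + 3.48*j^3 - 2.34*j^2 + 3.33*j - 1.13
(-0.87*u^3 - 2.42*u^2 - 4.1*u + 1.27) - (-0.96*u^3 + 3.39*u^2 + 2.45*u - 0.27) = 0.09*u^3 - 5.81*u^2 - 6.55*u + 1.54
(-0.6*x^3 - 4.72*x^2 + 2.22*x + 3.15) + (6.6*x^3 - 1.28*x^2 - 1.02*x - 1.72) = 6.0*x^3 - 6.0*x^2 + 1.2*x + 1.43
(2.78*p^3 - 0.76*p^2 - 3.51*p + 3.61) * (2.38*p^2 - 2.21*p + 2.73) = 6.6164*p^5 - 7.9526*p^4 + 0.9152*p^3 + 14.2741*p^2 - 17.5604*p + 9.8553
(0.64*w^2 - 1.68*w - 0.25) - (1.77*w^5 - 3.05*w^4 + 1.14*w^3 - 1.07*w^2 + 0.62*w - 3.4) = -1.77*w^5 + 3.05*w^4 - 1.14*w^3 + 1.71*w^2 - 2.3*w + 3.15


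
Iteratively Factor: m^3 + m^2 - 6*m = (m - 2)*(m^2 + 3*m) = (m - 2)*(m + 3)*(m)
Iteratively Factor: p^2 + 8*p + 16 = (p + 4)*(p + 4)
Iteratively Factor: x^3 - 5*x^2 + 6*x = (x - 3)*(x^2 - 2*x) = x*(x - 3)*(x - 2)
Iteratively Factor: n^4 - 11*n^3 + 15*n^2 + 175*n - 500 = (n - 5)*(n^3 - 6*n^2 - 15*n + 100) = (n - 5)^2*(n^2 - n - 20) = (n - 5)^3*(n + 4)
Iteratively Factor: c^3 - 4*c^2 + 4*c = (c)*(c^2 - 4*c + 4) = c*(c - 2)*(c - 2)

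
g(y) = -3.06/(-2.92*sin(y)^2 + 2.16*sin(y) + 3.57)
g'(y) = -3.06*(5.84*sin(y)*cos(y) - 2.16*cos(y))/(-2.92*sin(y)^2 + 2.16*sin(y) + 3.57)^2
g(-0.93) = 80.79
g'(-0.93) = 8724.56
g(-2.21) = 68.94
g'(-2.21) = -6344.61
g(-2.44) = -3.19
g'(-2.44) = -15.06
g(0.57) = -0.79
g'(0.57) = -0.17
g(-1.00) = 9.71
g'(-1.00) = 117.76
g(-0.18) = -0.99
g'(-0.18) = 1.01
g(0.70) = -0.82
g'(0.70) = -0.27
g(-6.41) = -0.94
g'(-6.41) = 0.83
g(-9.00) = -1.40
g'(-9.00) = -2.67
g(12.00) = -1.95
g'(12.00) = 5.54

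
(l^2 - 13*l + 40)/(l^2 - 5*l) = (l - 8)/l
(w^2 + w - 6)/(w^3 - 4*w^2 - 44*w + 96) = (w + 3)/(w^2 - 2*w - 48)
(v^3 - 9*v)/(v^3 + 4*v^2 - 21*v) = (v + 3)/(v + 7)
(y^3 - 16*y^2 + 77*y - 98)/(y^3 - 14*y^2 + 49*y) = (y - 2)/y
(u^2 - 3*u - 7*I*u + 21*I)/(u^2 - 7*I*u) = (u - 3)/u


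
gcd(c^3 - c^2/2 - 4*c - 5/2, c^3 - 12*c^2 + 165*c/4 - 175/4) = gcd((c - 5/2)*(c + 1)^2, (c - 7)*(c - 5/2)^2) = c - 5/2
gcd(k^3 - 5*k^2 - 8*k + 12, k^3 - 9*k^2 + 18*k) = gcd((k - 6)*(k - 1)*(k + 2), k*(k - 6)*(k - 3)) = k - 6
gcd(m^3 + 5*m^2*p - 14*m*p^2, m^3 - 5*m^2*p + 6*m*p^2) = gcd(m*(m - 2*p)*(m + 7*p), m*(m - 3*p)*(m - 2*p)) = -m^2 + 2*m*p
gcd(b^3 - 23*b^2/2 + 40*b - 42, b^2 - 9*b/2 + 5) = b - 2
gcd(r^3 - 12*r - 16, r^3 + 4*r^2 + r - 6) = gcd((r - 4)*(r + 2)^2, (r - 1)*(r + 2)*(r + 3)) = r + 2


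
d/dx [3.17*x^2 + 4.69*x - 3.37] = 6.34*x + 4.69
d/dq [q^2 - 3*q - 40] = 2*q - 3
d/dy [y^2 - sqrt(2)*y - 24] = 2*y - sqrt(2)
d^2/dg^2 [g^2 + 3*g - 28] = 2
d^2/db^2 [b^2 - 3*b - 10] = 2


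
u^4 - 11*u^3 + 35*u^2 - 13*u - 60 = (u - 5)*(u - 4)*(u - 3)*(u + 1)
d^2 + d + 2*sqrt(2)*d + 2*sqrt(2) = (d + 1)*(d + 2*sqrt(2))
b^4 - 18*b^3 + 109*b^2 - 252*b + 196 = (b - 7)^2*(b - 2)^2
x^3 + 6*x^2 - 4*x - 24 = (x - 2)*(x + 2)*(x + 6)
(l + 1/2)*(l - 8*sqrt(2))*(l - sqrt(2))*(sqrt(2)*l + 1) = sqrt(2)*l^4 - 17*l^3 + sqrt(2)*l^3/2 - 17*l^2/2 + 7*sqrt(2)*l^2 + 7*sqrt(2)*l/2 + 16*l + 8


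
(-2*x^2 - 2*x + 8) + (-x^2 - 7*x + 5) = -3*x^2 - 9*x + 13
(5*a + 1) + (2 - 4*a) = a + 3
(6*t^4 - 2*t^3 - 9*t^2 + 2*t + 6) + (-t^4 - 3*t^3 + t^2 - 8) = 5*t^4 - 5*t^3 - 8*t^2 + 2*t - 2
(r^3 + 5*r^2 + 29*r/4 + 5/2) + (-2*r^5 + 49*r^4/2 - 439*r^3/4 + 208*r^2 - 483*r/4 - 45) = -2*r^5 + 49*r^4/2 - 435*r^3/4 + 213*r^2 - 227*r/2 - 85/2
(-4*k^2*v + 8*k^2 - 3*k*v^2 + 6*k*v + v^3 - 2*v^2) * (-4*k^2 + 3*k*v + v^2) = 16*k^4*v - 32*k^4 - 17*k^2*v^3 + 34*k^2*v^2 + v^5 - 2*v^4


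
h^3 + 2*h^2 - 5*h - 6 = (h - 2)*(h + 1)*(h + 3)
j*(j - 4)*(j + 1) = j^3 - 3*j^2 - 4*j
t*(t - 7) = t^2 - 7*t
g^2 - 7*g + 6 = (g - 6)*(g - 1)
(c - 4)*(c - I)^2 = c^3 - 4*c^2 - 2*I*c^2 - c + 8*I*c + 4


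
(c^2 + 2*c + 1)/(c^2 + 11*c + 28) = (c^2 + 2*c + 1)/(c^2 + 11*c + 28)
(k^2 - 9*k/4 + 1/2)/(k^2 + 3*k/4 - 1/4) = (k - 2)/(k + 1)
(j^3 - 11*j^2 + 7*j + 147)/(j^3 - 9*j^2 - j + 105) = (j - 7)/(j - 5)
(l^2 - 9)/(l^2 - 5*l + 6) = (l + 3)/(l - 2)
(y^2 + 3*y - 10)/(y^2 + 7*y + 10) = (y - 2)/(y + 2)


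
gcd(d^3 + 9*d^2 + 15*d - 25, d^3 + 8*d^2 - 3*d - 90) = d + 5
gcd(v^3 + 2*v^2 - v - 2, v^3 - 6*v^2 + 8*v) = 1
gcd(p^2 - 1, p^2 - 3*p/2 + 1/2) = p - 1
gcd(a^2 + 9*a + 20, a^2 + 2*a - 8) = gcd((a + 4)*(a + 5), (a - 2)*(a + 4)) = a + 4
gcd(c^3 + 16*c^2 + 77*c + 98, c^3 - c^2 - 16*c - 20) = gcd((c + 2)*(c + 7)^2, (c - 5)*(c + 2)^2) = c + 2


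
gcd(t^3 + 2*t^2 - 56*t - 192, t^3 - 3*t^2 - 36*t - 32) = t^2 - 4*t - 32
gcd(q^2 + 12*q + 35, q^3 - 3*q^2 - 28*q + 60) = q + 5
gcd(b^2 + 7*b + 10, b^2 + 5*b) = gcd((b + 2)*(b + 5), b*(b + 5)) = b + 5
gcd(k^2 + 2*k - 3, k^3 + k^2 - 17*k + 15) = k - 1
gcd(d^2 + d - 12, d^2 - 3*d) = d - 3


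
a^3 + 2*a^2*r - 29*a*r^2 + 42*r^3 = (a - 3*r)*(a - 2*r)*(a + 7*r)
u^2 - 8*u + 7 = (u - 7)*(u - 1)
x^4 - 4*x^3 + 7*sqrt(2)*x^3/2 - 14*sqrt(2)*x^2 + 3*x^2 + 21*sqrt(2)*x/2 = x*(x - 3)*(x - 1)*(x + 7*sqrt(2)/2)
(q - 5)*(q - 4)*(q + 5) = q^3 - 4*q^2 - 25*q + 100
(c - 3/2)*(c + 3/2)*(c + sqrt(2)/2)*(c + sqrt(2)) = c^4 + 3*sqrt(2)*c^3/2 - 5*c^2/4 - 27*sqrt(2)*c/8 - 9/4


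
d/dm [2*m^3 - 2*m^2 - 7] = 2*m*(3*m - 2)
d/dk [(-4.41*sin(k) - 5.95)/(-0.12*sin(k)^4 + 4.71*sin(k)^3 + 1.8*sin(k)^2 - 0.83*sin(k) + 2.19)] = (-1.5876*sin(k)^4 + 38.6862*sin(k)^3 + 92.0115*sin(k)^2 + 21.42*sin(k) - 14.5964)*cos(k)/(0.0144*sin(k)^8 - 1.1304*sin(k)^7 + 21.7521*sin(k)^6 + 17.1552*sin(k)^5 - 5.1042*sin(k)^4 + 17.6418*sin(k)^3 + 8.5729*sin(k)^2 - 3.6354*sin(k) + 4.7961)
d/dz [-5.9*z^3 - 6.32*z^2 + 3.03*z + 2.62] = -17.7*z^2 - 12.64*z + 3.03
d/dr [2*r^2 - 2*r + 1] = 4*r - 2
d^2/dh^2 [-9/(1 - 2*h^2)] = 36*(6*h^2 + 1)/(2*h^2 - 1)^3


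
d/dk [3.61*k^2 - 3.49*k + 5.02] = 7.22*k - 3.49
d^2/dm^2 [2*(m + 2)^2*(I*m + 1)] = 12*I*m + 4 + 16*I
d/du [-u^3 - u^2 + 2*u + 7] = -3*u^2 - 2*u + 2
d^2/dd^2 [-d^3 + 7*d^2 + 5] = 14 - 6*d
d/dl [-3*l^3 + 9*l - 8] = 9 - 9*l^2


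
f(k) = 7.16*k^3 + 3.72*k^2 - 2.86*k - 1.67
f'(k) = 21.48*k^2 + 7.44*k - 2.86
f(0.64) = -0.10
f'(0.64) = 10.70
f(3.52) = 346.63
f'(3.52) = 289.47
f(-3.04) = -159.75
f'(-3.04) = 173.03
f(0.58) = -0.68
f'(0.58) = 8.68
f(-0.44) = -0.30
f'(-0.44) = -1.98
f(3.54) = 352.45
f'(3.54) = 292.66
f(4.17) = 570.27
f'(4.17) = 401.68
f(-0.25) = -0.83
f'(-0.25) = -3.38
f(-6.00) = -1397.15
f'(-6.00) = 725.78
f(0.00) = -1.67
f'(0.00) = -2.86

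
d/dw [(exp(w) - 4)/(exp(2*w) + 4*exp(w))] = (-exp(2*w) + 8*exp(w) + 16)*exp(-w)/(exp(2*w) + 8*exp(w) + 16)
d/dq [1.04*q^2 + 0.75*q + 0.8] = 2.08*q + 0.75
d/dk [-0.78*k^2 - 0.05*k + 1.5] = -1.56*k - 0.05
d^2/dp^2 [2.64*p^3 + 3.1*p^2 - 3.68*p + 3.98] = 15.84*p + 6.2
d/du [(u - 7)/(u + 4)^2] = (18 - u)/(u + 4)^3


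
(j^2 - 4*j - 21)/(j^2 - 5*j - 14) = (j + 3)/(j + 2)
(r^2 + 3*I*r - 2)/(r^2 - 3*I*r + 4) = (r + 2*I)/(r - 4*I)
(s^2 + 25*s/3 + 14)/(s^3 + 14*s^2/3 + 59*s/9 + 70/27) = 9*(s + 6)/(9*s^2 + 21*s + 10)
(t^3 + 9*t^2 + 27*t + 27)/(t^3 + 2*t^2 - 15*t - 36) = (t + 3)/(t - 4)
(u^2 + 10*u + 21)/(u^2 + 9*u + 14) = (u + 3)/(u + 2)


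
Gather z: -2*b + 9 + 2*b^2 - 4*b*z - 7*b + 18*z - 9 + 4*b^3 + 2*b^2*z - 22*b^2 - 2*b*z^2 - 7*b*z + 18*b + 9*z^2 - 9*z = 4*b^3 - 20*b^2 + 9*b + z^2*(9 - 2*b) + z*(2*b^2 - 11*b + 9)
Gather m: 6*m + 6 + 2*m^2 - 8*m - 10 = 2*m^2 - 2*m - 4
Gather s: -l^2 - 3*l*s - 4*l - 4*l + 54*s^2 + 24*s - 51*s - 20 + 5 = -l^2 - 8*l + 54*s^2 + s*(-3*l - 27) - 15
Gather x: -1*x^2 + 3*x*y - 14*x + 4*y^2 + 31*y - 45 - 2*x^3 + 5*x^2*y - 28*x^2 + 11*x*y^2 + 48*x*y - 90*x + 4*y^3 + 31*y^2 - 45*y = -2*x^3 + x^2*(5*y - 29) + x*(11*y^2 + 51*y - 104) + 4*y^3 + 35*y^2 - 14*y - 45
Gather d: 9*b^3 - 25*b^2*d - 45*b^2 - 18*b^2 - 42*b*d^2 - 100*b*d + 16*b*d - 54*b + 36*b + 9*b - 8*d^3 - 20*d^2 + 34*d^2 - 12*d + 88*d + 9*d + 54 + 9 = 9*b^3 - 63*b^2 - 9*b - 8*d^3 + d^2*(14 - 42*b) + d*(-25*b^2 - 84*b + 85) + 63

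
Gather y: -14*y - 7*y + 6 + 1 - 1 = 6 - 21*y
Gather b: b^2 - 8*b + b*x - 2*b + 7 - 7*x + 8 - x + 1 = b^2 + b*(x - 10) - 8*x + 16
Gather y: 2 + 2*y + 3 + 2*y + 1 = 4*y + 6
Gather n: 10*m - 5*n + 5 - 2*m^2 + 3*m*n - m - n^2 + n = -2*m^2 + 9*m - n^2 + n*(3*m - 4) + 5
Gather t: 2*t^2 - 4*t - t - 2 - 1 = 2*t^2 - 5*t - 3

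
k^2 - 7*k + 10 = (k - 5)*(k - 2)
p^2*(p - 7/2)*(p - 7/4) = p^4 - 21*p^3/4 + 49*p^2/8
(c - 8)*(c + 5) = c^2 - 3*c - 40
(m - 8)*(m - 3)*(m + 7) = m^3 - 4*m^2 - 53*m + 168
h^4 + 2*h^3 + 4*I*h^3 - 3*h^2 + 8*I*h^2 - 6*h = h*(h + 2)*(h + I)*(h + 3*I)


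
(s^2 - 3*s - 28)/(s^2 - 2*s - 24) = (s - 7)/(s - 6)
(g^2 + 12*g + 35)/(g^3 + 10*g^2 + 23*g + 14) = (g + 5)/(g^2 + 3*g + 2)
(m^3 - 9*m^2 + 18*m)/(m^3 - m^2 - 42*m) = (-m^2 + 9*m - 18)/(-m^2 + m + 42)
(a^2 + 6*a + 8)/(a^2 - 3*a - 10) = (a + 4)/(a - 5)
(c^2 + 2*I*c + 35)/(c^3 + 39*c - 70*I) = 1/(c - 2*I)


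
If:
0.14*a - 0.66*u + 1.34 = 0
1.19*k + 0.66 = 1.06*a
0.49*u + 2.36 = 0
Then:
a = -32.28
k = -29.31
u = -4.82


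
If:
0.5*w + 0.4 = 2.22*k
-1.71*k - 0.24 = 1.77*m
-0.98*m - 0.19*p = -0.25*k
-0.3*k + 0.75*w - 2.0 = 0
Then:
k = 0.86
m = -0.96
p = 6.10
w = 3.01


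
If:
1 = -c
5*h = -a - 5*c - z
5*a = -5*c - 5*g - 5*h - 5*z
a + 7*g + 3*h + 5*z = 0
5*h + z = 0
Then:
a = 5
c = -1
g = 34/3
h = 23/6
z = -115/6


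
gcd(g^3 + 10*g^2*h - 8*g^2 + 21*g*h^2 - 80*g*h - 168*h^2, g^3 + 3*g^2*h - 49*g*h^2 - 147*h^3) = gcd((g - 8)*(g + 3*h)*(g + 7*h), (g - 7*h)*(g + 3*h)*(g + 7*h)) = g^2 + 10*g*h + 21*h^2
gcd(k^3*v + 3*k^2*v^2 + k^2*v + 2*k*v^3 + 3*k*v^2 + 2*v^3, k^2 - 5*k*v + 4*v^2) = 1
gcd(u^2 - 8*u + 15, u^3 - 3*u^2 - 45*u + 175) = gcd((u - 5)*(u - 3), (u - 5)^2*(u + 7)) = u - 5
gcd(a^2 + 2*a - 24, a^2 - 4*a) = a - 4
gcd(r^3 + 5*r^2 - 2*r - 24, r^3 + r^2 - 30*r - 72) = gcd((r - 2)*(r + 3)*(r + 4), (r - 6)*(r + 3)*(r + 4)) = r^2 + 7*r + 12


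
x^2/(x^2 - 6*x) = x/(x - 6)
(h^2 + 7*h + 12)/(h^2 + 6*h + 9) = (h + 4)/(h + 3)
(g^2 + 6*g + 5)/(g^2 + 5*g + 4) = (g + 5)/(g + 4)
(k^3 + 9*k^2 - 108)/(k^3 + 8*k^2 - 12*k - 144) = (k - 3)/(k - 4)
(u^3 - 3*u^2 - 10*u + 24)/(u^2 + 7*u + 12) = (u^2 - 6*u + 8)/(u + 4)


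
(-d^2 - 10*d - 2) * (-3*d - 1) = 3*d^3 + 31*d^2 + 16*d + 2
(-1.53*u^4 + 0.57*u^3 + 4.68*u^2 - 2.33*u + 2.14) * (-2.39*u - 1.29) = 3.6567*u^5 + 0.6114*u^4 - 11.9205*u^3 - 0.468499999999999*u^2 - 2.1089*u - 2.7606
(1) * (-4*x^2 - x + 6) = -4*x^2 - x + 6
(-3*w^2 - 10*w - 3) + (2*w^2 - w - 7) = -w^2 - 11*w - 10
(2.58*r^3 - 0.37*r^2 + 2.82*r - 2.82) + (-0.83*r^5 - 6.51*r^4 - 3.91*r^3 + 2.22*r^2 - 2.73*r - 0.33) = -0.83*r^5 - 6.51*r^4 - 1.33*r^3 + 1.85*r^2 + 0.0899999999999999*r - 3.15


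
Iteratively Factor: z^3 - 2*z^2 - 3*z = (z + 1)*(z^2 - 3*z) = z*(z + 1)*(z - 3)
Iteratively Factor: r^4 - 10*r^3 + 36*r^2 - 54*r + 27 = (r - 3)*(r^3 - 7*r^2 + 15*r - 9) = (r - 3)*(r - 1)*(r^2 - 6*r + 9) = (r - 3)^2*(r - 1)*(r - 3)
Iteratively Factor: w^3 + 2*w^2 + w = (w + 1)*(w^2 + w) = (w + 1)^2*(w)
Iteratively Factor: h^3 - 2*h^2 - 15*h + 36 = (h + 4)*(h^2 - 6*h + 9) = (h - 3)*(h + 4)*(h - 3)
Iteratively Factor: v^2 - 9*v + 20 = (v - 4)*(v - 5)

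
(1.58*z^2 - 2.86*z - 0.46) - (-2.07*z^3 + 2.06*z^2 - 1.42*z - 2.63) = 2.07*z^3 - 0.48*z^2 - 1.44*z + 2.17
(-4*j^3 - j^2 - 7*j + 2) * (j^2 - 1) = -4*j^5 - j^4 - 3*j^3 + 3*j^2 + 7*j - 2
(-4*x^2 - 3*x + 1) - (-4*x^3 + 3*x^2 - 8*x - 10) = 4*x^3 - 7*x^2 + 5*x + 11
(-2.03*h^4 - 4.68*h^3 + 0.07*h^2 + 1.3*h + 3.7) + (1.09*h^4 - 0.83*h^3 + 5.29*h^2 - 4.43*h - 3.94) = -0.94*h^4 - 5.51*h^3 + 5.36*h^2 - 3.13*h - 0.24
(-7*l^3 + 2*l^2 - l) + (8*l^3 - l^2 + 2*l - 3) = l^3 + l^2 + l - 3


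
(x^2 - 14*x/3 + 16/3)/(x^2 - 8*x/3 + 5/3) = (3*x^2 - 14*x + 16)/(3*x^2 - 8*x + 5)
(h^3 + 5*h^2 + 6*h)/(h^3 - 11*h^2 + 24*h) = (h^2 + 5*h + 6)/(h^2 - 11*h + 24)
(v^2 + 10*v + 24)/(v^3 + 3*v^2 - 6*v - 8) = (v + 6)/(v^2 - v - 2)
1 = 1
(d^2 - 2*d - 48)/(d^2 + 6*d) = (d - 8)/d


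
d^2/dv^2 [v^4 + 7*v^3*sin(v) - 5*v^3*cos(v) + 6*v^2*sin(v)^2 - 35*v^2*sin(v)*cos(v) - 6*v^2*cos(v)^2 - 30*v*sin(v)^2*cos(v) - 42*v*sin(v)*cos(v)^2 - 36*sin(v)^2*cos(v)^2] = -7*v^3*sin(v) + 5*v^3*cos(v) + 30*v^2*sin(v) + 70*v^2*sin(2*v) + 42*v^2*cos(v) + 24*v^2*cos(2*v) + 12*v^2 + 105*v*sin(v)/2 + 48*v*sin(2*v) + 189*v*sin(3*v)/2 - 45*v*cos(v)/2 - 140*v*cos(2*v) - 135*v*cos(3*v)/2 + 15*sin(v) - 35*sin(2*v) - 45*sin(3*v) - 21*cos(v) - 144*cos(2*v)^2 - 12*cos(2*v) - 63*cos(3*v) + 72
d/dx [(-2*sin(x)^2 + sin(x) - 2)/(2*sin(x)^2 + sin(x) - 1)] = (6*sin(2*x) + cos(3*x))/((sin(x) + 1)^2*(2*sin(x) - 1)^2)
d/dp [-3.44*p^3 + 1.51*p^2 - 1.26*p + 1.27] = -10.32*p^2 + 3.02*p - 1.26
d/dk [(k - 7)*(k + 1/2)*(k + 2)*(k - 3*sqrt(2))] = 4*k^3 - 27*k^2/2 - 9*sqrt(2)*k^2 - 33*k + 27*sqrt(2)*k - 7 + 99*sqrt(2)/2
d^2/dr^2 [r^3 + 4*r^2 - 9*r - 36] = 6*r + 8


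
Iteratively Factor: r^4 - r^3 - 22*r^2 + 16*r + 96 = (r + 4)*(r^3 - 5*r^2 - 2*r + 24) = (r + 2)*(r + 4)*(r^2 - 7*r + 12) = (r - 3)*(r + 2)*(r + 4)*(r - 4)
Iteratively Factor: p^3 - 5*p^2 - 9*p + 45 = (p - 3)*(p^2 - 2*p - 15) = (p - 5)*(p - 3)*(p + 3)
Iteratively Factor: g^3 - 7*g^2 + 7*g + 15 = (g - 5)*(g^2 - 2*g - 3) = (g - 5)*(g + 1)*(g - 3)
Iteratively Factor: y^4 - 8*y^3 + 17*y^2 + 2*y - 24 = (y - 2)*(y^3 - 6*y^2 + 5*y + 12) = (y - 3)*(y - 2)*(y^2 - 3*y - 4) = (y - 4)*(y - 3)*(y - 2)*(y + 1)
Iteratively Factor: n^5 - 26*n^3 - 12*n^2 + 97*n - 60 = (n - 1)*(n^4 + n^3 - 25*n^2 - 37*n + 60) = (n - 5)*(n - 1)*(n^3 + 6*n^2 + 5*n - 12) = (n - 5)*(n - 1)^2*(n^2 + 7*n + 12) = (n - 5)*(n - 1)^2*(n + 3)*(n + 4)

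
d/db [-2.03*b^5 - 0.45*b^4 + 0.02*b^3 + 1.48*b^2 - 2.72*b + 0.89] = -10.15*b^4 - 1.8*b^3 + 0.06*b^2 + 2.96*b - 2.72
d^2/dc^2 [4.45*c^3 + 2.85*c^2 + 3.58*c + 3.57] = 26.7*c + 5.7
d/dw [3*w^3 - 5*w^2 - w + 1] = 9*w^2 - 10*w - 1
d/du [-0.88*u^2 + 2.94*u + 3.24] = 2.94 - 1.76*u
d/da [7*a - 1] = 7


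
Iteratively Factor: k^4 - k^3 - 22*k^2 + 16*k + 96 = (k + 2)*(k^3 - 3*k^2 - 16*k + 48) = (k - 4)*(k + 2)*(k^2 + k - 12) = (k - 4)*(k - 3)*(k + 2)*(k + 4)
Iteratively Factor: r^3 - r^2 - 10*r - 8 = (r + 2)*(r^2 - 3*r - 4) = (r - 4)*(r + 2)*(r + 1)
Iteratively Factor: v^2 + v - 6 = (v + 3)*(v - 2)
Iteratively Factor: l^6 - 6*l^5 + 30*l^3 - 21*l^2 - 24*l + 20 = (l + 1)*(l^5 - 7*l^4 + 7*l^3 + 23*l^2 - 44*l + 20) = (l + 1)*(l + 2)*(l^4 - 9*l^3 + 25*l^2 - 27*l + 10) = (l - 1)*(l + 1)*(l + 2)*(l^3 - 8*l^2 + 17*l - 10) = (l - 1)^2*(l + 1)*(l + 2)*(l^2 - 7*l + 10) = (l - 5)*(l - 1)^2*(l + 1)*(l + 2)*(l - 2)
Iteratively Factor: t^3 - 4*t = (t - 2)*(t^2 + 2*t) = t*(t - 2)*(t + 2)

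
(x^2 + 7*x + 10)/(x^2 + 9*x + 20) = (x + 2)/(x + 4)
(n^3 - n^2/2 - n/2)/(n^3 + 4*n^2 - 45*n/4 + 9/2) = 2*n*(2*n^2 - n - 1)/(4*n^3 + 16*n^2 - 45*n + 18)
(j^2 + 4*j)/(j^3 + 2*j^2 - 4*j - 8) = j*(j + 4)/(j^3 + 2*j^2 - 4*j - 8)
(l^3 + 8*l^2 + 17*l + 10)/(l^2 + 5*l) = l + 3 + 2/l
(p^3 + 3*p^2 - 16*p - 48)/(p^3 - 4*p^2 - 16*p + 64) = (p + 3)/(p - 4)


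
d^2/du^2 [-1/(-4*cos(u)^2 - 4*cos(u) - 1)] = 4*(4*sin(u)^2 + cos(u) + 2)/(2*cos(u) + 1)^4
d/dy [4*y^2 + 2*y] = 8*y + 2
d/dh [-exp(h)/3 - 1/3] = -exp(h)/3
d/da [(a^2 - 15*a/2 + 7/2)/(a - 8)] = (a^2 - 16*a + 113/2)/(a^2 - 16*a + 64)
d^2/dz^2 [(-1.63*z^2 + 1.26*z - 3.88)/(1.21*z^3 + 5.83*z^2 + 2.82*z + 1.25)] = (-4.772966*z^6 + 11.068596*z^5 + 18.533328*z^4 - 272.766054*z^3 - 822.294858*z^2 - 402.619668*z - 19.136374)/(1.771561*z^9 + 25.607109*z^8 + 135.765993*z^7 + 323.004418*z^6 + 369.320556*z^5 + 292.137351*z^4 + 151.402143*z^3 + 57.149625*z^2 + 13.21875*z + 1.953125)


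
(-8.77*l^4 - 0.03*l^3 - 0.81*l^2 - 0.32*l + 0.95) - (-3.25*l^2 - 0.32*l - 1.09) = -8.77*l^4 - 0.03*l^3 + 2.44*l^2 + 2.04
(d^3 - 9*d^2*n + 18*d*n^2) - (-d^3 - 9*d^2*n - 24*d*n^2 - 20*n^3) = 2*d^3 + 42*d*n^2 + 20*n^3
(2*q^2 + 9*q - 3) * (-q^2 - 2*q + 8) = -2*q^4 - 13*q^3 + q^2 + 78*q - 24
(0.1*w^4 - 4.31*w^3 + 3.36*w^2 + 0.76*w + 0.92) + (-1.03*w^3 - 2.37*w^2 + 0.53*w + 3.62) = 0.1*w^4 - 5.34*w^3 + 0.99*w^2 + 1.29*w + 4.54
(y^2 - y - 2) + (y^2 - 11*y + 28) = 2*y^2 - 12*y + 26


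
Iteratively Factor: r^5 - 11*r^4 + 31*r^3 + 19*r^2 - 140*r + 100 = (r - 5)*(r^4 - 6*r^3 + r^2 + 24*r - 20) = (r - 5)^2*(r^3 - r^2 - 4*r + 4) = (r - 5)^2*(r + 2)*(r^2 - 3*r + 2) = (r - 5)^2*(r - 1)*(r + 2)*(r - 2)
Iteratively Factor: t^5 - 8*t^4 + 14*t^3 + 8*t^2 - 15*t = (t)*(t^4 - 8*t^3 + 14*t^2 + 8*t - 15) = t*(t - 5)*(t^3 - 3*t^2 - t + 3) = t*(t - 5)*(t - 3)*(t^2 - 1) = t*(t - 5)*(t - 3)*(t + 1)*(t - 1)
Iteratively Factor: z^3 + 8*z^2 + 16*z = (z)*(z^2 + 8*z + 16) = z*(z + 4)*(z + 4)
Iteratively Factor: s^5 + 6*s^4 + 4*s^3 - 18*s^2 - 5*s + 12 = (s + 4)*(s^4 + 2*s^3 - 4*s^2 - 2*s + 3) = (s - 1)*(s + 4)*(s^3 + 3*s^2 - s - 3) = (s - 1)*(s + 1)*(s + 4)*(s^2 + 2*s - 3) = (s - 1)^2*(s + 1)*(s + 4)*(s + 3)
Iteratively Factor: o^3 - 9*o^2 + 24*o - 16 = (o - 4)*(o^2 - 5*o + 4) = (o - 4)^2*(o - 1)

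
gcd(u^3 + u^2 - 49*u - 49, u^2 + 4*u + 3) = u + 1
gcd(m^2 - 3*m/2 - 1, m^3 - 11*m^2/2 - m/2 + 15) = m - 2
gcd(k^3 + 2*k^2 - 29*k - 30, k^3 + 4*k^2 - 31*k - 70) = k - 5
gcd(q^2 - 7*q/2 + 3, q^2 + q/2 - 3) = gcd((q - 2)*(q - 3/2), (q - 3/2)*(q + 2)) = q - 3/2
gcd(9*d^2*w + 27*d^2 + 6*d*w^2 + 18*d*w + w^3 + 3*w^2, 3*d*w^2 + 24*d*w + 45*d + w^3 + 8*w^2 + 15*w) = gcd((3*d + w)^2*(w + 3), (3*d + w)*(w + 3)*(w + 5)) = 3*d*w + 9*d + w^2 + 3*w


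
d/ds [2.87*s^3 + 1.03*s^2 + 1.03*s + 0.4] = 8.61*s^2 + 2.06*s + 1.03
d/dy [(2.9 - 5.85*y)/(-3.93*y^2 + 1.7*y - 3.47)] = (-22.9905*y^2 + 22.794*y + 15.3695)/(15.4449*y^4 - 13.362*y^3 + 30.1642*y^2 - 11.798*y + 12.0409)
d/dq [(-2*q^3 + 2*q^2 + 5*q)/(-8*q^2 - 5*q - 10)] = 2*(8*q^4 + 10*q^3 + 45*q^2 - 20*q - 25)/(64*q^4 + 80*q^3 + 185*q^2 + 100*q + 100)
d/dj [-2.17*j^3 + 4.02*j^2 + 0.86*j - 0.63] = -6.51*j^2 + 8.04*j + 0.86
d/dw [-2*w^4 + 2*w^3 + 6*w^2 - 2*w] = -8*w^3 + 6*w^2 + 12*w - 2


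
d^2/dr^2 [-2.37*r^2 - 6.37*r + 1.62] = -4.74000000000000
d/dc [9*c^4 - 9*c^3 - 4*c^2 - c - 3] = 36*c^3 - 27*c^2 - 8*c - 1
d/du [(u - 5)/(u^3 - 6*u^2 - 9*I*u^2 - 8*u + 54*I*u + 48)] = (u^3 - 6*u^2 - 9*I*u^2 - 8*u + 54*I*u + (u - 5)*(-3*u^2 + 12*u + 18*I*u + 8 - 54*I) + 48)/(u^3 - 6*u^2 - 9*I*u^2 - 8*u + 54*I*u + 48)^2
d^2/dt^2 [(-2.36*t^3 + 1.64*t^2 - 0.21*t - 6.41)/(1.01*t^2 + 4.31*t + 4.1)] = (2.8421709430404e-14*t^4 - 82.840282*t^3 - 330.201846*t^2 - 400.232166*t - 122.499362)/(1.030301*t^6 + 13.189893*t^5 + 68.832813*t^4 + 187.149251*t^3 + 279.42033*t^2 + 217.3533*t + 68.921)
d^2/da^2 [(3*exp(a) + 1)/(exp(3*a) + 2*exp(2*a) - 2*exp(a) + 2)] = (12*exp(6*a) + 27*exp(5*a) + 58*exp(4*a) - 54*exp(3*a) - 102*exp(2*a) + 16)*exp(a)/(exp(9*a) + 6*exp(8*a) + 6*exp(7*a) - 10*exp(6*a) + 12*exp(5*a) + 24*exp(4*a) - 44*exp(3*a) + 48*exp(2*a) - 24*exp(a) + 8)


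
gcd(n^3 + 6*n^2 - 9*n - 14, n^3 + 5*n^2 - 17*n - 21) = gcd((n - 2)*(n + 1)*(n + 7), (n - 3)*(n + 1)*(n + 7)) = n^2 + 8*n + 7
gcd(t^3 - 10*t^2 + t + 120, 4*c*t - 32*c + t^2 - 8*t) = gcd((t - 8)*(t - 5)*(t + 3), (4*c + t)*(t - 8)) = t - 8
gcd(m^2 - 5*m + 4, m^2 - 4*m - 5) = 1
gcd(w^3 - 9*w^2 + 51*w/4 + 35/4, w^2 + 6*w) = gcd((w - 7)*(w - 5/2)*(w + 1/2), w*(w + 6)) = 1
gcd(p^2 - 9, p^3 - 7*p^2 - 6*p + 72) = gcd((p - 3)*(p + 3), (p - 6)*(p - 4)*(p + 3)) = p + 3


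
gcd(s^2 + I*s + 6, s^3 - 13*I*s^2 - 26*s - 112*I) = 1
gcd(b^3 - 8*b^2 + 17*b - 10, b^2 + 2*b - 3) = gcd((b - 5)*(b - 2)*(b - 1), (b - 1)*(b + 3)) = b - 1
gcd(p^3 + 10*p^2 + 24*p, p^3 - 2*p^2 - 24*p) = p^2 + 4*p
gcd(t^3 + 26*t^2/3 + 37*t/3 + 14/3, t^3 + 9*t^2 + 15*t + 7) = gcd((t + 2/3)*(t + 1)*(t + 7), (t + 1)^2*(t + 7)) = t^2 + 8*t + 7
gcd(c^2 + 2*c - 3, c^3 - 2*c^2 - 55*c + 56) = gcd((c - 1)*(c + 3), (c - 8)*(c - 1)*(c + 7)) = c - 1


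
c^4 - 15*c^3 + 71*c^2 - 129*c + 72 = (c - 8)*(c - 3)^2*(c - 1)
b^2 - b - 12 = (b - 4)*(b + 3)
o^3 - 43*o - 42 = (o - 7)*(o + 1)*(o + 6)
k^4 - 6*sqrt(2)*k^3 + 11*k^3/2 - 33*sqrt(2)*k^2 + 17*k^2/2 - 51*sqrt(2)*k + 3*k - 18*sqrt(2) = (k + 1/2)*(k + 2)*(k + 3)*(k - 6*sqrt(2))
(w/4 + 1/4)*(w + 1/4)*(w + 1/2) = w^3/4 + 7*w^2/16 + 7*w/32 + 1/32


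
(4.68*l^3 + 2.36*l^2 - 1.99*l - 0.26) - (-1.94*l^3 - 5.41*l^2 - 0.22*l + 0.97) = 6.62*l^3 + 7.77*l^2 - 1.77*l - 1.23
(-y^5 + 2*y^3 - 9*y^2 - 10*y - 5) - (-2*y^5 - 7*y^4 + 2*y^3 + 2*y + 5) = y^5 + 7*y^4 - 9*y^2 - 12*y - 10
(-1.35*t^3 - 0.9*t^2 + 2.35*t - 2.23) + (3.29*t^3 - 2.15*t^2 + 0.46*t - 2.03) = 1.94*t^3 - 3.05*t^2 + 2.81*t - 4.26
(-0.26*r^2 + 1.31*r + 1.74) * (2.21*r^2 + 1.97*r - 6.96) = -0.5746*r^4 + 2.3829*r^3 + 8.2357*r^2 - 5.6898*r - 12.1104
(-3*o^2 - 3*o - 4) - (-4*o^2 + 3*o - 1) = o^2 - 6*o - 3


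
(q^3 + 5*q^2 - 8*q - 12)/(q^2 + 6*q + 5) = (q^2 + 4*q - 12)/(q + 5)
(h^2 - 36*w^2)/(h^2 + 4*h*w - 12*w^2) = (-h + 6*w)/(-h + 2*w)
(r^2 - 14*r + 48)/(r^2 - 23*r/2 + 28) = 2*(r - 6)/(2*r - 7)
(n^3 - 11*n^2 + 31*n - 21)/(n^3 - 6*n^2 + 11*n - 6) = (n - 7)/(n - 2)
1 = 1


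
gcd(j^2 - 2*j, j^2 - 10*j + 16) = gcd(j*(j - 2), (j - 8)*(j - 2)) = j - 2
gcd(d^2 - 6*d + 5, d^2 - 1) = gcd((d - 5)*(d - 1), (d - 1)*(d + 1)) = d - 1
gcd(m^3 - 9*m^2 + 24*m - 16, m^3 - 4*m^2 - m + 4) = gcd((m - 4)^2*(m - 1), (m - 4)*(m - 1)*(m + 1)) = m^2 - 5*m + 4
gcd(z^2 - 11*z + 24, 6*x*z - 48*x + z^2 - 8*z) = z - 8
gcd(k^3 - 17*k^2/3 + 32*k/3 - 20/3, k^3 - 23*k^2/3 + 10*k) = k - 5/3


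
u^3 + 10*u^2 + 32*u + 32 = (u + 2)*(u + 4)^2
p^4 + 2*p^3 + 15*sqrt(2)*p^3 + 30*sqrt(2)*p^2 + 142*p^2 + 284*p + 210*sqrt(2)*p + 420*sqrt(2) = (p + 2)*(p + 3*sqrt(2))*(p + 5*sqrt(2))*(p + 7*sqrt(2))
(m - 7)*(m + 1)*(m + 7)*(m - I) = m^4 + m^3 - I*m^3 - 49*m^2 - I*m^2 - 49*m + 49*I*m + 49*I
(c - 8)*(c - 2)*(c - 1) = c^3 - 11*c^2 + 26*c - 16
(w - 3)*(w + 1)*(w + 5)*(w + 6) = w^4 + 9*w^3 + 5*w^2 - 93*w - 90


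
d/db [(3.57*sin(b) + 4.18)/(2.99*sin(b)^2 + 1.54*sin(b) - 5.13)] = (-24.9964*sin(b) + 5.33715*cos(2*b) - 30.08845)*cos(b)/(2.99*sin(b)^2 + 1.54*sin(b) - 5.13)^2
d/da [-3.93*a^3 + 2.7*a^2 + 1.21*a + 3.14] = -11.79*a^2 + 5.4*a + 1.21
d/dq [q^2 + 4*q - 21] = 2*q + 4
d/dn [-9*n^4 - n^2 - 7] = -36*n^3 - 2*n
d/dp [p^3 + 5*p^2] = p*(3*p + 10)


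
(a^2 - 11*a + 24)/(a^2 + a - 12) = (a - 8)/(a + 4)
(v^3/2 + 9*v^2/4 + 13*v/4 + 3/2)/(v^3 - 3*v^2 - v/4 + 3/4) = (2*v^3 + 9*v^2 + 13*v + 6)/(4*v^3 - 12*v^2 - v + 3)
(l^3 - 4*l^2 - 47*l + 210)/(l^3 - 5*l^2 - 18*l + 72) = (l^2 + 2*l - 35)/(l^2 + l - 12)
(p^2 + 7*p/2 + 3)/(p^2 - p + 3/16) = 8*(2*p^2 + 7*p + 6)/(16*p^2 - 16*p + 3)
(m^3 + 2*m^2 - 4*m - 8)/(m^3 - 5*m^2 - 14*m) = (m^2 - 4)/(m*(m - 7))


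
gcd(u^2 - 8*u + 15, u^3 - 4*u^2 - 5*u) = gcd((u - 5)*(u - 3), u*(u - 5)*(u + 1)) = u - 5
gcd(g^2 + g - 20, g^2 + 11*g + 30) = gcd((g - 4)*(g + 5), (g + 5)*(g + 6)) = g + 5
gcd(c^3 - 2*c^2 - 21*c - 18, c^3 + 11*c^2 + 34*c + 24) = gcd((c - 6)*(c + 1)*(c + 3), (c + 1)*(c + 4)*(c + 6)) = c + 1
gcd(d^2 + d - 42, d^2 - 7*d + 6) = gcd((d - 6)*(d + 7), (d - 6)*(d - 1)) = d - 6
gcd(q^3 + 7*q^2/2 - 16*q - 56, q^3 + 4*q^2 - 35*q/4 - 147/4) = q + 7/2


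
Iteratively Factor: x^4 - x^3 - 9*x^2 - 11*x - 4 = (x - 4)*(x^3 + 3*x^2 + 3*x + 1) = (x - 4)*(x + 1)*(x^2 + 2*x + 1) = (x - 4)*(x + 1)^2*(x + 1)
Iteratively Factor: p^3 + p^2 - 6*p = (p - 2)*(p^2 + 3*p) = p*(p - 2)*(p + 3)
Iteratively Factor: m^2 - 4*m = (m - 4)*(m)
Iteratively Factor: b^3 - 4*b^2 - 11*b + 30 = (b - 5)*(b^2 + b - 6) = (b - 5)*(b - 2)*(b + 3)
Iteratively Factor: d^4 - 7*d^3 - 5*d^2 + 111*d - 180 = (d - 3)*(d^3 - 4*d^2 - 17*d + 60) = (d - 3)*(d + 4)*(d^2 - 8*d + 15) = (d - 3)^2*(d + 4)*(d - 5)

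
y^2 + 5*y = y*(y + 5)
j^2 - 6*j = j*(j - 6)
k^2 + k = k*(k + 1)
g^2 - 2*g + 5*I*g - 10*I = (g - 2)*(g + 5*I)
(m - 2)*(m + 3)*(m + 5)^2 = m^4 + 11*m^3 + 29*m^2 - 35*m - 150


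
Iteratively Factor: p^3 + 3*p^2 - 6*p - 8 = (p + 1)*(p^2 + 2*p - 8) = (p + 1)*(p + 4)*(p - 2)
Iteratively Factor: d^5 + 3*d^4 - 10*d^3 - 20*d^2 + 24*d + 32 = (d + 4)*(d^4 - d^3 - 6*d^2 + 4*d + 8) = (d + 2)*(d + 4)*(d^3 - 3*d^2 + 4) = (d - 2)*(d + 2)*(d + 4)*(d^2 - d - 2) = (d - 2)*(d + 1)*(d + 2)*(d + 4)*(d - 2)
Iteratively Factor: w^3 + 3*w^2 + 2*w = (w)*(w^2 + 3*w + 2) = w*(w + 2)*(w + 1)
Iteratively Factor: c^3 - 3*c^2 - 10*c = (c + 2)*(c^2 - 5*c) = (c - 5)*(c + 2)*(c)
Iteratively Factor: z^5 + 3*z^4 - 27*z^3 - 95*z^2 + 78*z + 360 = (z - 5)*(z^4 + 8*z^3 + 13*z^2 - 30*z - 72) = (z - 5)*(z + 4)*(z^3 + 4*z^2 - 3*z - 18) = (z - 5)*(z + 3)*(z + 4)*(z^2 + z - 6) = (z - 5)*(z + 3)^2*(z + 4)*(z - 2)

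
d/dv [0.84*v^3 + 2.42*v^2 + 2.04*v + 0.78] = 2.52*v^2 + 4.84*v + 2.04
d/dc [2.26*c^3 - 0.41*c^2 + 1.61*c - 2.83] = 6.78*c^2 - 0.82*c + 1.61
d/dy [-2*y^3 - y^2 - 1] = 2*y*(-3*y - 1)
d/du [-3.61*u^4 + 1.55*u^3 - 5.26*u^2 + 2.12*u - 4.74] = -14.44*u^3 + 4.65*u^2 - 10.52*u + 2.12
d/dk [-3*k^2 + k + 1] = 1 - 6*k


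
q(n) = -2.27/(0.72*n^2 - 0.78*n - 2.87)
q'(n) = -2.27*(0.78 - 1.44*n)/(0.72*n^2 - 0.78*n - 2.87)^2 = (3.2688*n - 1.7706)/(-0.72*n^2 + 0.78*n + 2.87)^2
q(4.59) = -0.26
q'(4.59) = 0.17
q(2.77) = -4.60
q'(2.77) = 29.86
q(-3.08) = -0.36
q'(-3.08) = -0.29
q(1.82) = 1.19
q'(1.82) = 1.15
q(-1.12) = 2.08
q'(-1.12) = -4.54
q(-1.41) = 6.70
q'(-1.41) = -55.59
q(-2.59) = -0.57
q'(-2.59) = -0.65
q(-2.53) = -0.61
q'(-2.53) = -0.73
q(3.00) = -1.79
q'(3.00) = 4.98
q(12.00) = -0.02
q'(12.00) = 0.00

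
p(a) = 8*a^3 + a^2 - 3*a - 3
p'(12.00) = 3477.00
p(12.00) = 13929.00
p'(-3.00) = 207.00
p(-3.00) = -201.00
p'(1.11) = 28.79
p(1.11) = 5.84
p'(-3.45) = 275.76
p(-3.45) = -309.26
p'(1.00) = 23.00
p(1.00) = 3.00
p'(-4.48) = 469.73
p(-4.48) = -688.81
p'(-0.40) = 0.04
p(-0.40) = -2.15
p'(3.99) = 387.06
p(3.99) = 509.12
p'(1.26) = 37.62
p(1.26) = 10.81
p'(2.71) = 178.68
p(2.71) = 155.43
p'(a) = 24*a^2 + 2*a - 3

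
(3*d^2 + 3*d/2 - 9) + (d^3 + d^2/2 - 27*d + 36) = d^3 + 7*d^2/2 - 51*d/2 + 27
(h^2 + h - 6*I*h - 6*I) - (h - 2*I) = h^2 - 6*I*h - 4*I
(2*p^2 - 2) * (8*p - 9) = 16*p^3 - 18*p^2 - 16*p + 18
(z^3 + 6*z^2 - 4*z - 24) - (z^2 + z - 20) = z^3 + 5*z^2 - 5*z - 4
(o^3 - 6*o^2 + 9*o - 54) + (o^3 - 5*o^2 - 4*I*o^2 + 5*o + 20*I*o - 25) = 2*o^3 - 11*o^2 - 4*I*o^2 + 14*o + 20*I*o - 79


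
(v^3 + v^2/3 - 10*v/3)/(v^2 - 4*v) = (3*v^2 + v - 10)/(3*(v - 4))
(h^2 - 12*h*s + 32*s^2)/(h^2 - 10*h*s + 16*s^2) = (-h + 4*s)/(-h + 2*s)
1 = 1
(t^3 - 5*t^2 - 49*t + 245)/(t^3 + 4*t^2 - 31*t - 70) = (t - 7)/(t + 2)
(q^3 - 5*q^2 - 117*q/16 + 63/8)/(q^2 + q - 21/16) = q - 6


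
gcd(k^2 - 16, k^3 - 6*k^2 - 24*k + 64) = k + 4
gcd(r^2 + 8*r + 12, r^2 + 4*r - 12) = r + 6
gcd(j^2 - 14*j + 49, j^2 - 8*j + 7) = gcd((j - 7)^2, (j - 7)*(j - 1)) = j - 7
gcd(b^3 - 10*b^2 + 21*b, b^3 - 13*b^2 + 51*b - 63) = b^2 - 10*b + 21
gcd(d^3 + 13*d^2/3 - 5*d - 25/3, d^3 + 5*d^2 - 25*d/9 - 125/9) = d^2 + 10*d/3 - 25/3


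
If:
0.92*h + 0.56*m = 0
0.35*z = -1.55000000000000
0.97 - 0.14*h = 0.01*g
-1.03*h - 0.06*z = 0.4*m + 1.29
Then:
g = 135.46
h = -2.75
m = 4.51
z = -4.43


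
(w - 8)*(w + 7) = w^2 - w - 56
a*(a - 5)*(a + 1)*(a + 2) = a^4 - 2*a^3 - 13*a^2 - 10*a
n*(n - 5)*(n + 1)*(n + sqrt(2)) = n^4 - 4*n^3 + sqrt(2)*n^3 - 4*sqrt(2)*n^2 - 5*n^2 - 5*sqrt(2)*n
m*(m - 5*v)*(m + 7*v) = m^3 + 2*m^2*v - 35*m*v^2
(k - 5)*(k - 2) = k^2 - 7*k + 10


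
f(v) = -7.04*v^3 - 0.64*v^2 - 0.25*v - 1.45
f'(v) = -21.12*v^2 - 1.28*v - 0.25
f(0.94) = -8.10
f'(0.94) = -20.11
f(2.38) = -100.58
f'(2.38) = -122.93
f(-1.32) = 13.96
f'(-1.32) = -35.36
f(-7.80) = 3302.41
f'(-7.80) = -1275.21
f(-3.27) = 238.68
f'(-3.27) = -221.90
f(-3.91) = 410.57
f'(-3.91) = -318.13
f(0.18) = -1.56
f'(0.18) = -1.16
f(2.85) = -170.33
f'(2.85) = -175.45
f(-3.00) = 183.62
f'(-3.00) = -186.49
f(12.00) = -12261.73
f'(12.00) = -3056.89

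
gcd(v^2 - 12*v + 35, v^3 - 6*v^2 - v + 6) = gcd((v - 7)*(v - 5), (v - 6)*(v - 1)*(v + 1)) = 1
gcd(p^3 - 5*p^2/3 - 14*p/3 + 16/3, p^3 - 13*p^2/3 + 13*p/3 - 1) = p - 1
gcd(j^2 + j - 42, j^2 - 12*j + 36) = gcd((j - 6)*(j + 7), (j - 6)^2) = j - 6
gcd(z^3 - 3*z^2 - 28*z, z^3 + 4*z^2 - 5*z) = z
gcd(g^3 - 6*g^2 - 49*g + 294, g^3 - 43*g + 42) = g^2 + g - 42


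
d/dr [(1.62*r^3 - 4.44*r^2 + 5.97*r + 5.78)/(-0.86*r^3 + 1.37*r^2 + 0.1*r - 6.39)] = (-1.599*r^4 + 10.5924*r^3 - 24.7659*r^2 + 40.906*r - 38.7263)/(0.7396*r^6 - 2.3564*r^5 + 1.7049*r^4 + 11.2648*r^3 - 17.4986*r^2 - 1.278*r + 40.8321)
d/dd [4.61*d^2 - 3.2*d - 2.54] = 9.22*d - 3.2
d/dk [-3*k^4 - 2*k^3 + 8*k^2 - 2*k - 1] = -12*k^3 - 6*k^2 + 16*k - 2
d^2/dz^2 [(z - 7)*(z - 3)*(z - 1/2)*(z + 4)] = 12*z^2 - 39*z - 32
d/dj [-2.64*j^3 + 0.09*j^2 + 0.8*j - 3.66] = -7.92*j^2 + 0.18*j + 0.8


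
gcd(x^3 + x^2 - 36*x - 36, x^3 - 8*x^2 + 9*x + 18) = x^2 - 5*x - 6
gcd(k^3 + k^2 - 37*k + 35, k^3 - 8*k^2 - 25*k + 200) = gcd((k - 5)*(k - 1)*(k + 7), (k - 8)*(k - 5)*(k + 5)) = k - 5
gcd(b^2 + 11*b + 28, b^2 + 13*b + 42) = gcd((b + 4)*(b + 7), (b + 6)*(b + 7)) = b + 7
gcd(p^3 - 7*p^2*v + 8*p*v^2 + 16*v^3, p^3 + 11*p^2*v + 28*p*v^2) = 1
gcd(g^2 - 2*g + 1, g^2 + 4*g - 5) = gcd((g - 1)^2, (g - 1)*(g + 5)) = g - 1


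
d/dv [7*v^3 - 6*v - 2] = 21*v^2 - 6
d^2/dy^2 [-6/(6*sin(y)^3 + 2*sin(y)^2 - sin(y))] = 6*(324*sin(y)^3 + 132*sin(y)^2 - 428*sin(y) - 198 + 13/sin(y) + 12/sin(y)^2 - 2/sin(y)^3)/(6*sin(y)^2 + 2*sin(y) - 1)^3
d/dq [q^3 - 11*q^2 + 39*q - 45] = 3*q^2 - 22*q + 39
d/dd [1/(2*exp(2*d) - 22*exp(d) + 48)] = (11/2 - exp(d))*exp(d)/(exp(2*d) - 11*exp(d) + 24)^2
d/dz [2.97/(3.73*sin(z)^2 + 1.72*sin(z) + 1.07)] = -(22.1562*sin(z) + 5.1084)*cos(z)/(3.73*sin(z)^2 + 1.72*sin(z) + 1.07)^2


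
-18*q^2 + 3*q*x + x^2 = (-3*q + x)*(6*q + x)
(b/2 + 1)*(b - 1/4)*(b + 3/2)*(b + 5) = b^4/2 + 33*b^3/8 + 147*b^2/16 + 79*b/16 - 15/8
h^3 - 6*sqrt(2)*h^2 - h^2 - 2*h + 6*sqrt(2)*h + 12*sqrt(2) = (h - 2)*(h + 1)*(h - 6*sqrt(2))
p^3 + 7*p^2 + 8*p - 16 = (p - 1)*(p + 4)^2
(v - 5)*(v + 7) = v^2 + 2*v - 35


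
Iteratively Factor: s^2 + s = (s + 1)*(s)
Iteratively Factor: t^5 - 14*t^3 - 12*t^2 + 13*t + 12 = (t - 1)*(t^4 + t^3 - 13*t^2 - 25*t - 12) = (t - 4)*(t - 1)*(t^3 + 5*t^2 + 7*t + 3) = (t - 4)*(t - 1)*(t + 3)*(t^2 + 2*t + 1) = (t - 4)*(t - 1)*(t + 1)*(t + 3)*(t + 1)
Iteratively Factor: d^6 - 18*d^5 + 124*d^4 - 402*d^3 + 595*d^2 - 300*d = (d - 1)*(d^5 - 17*d^4 + 107*d^3 - 295*d^2 + 300*d) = (d - 3)*(d - 1)*(d^4 - 14*d^3 + 65*d^2 - 100*d) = (d - 5)*(d - 3)*(d - 1)*(d^3 - 9*d^2 + 20*d) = d*(d - 5)*(d - 3)*(d - 1)*(d^2 - 9*d + 20) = d*(d - 5)^2*(d - 3)*(d - 1)*(d - 4)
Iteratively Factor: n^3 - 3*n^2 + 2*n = (n - 1)*(n^2 - 2*n) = n*(n - 1)*(n - 2)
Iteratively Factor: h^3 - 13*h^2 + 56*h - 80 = (h - 4)*(h^2 - 9*h + 20) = (h - 4)^2*(h - 5)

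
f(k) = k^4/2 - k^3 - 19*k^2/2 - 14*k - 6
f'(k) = 2*k^3 - 3*k^2 - 19*k - 14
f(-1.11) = -0.04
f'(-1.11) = 0.66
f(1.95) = -69.61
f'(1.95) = -47.63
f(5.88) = -22.38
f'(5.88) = 177.15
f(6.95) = 268.69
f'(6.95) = 380.45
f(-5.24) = 327.35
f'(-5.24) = -284.57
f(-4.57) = 173.11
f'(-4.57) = -180.71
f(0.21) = -9.37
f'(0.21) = -18.10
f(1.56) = -51.79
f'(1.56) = -43.35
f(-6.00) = 600.00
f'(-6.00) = -440.00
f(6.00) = 0.00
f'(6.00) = 196.00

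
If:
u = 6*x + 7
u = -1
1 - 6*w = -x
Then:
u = -1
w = -1/18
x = -4/3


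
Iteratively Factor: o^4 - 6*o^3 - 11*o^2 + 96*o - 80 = (o - 4)*(o^3 - 2*o^2 - 19*o + 20) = (o - 4)*(o - 1)*(o^2 - o - 20) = (o - 5)*(o - 4)*(o - 1)*(o + 4)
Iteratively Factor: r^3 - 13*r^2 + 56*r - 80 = (r - 4)*(r^2 - 9*r + 20) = (r - 4)^2*(r - 5)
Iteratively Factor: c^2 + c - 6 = (c + 3)*(c - 2)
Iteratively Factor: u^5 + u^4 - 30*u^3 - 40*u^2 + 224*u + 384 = (u + 3)*(u^4 - 2*u^3 - 24*u^2 + 32*u + 128) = (u + 3)*(u + 4)*(u^3 - 6*u^2 + 32) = (u - 4)*(u + 3)*(u + 4)*(u^2 - 2*u - 8) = (u - 4)*(u + 2)*(u + 3)*(u + 4)*(u - 4)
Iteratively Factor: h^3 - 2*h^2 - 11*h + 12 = (h - 1)*(h^2 - h - 12) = (h - 1)*(h + 3)*(h - 4)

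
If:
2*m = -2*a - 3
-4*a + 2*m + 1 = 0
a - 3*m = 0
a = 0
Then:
No Solution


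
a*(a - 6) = a^2 - 6*a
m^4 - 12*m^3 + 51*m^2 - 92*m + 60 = (m - 5)*(m - 3)*(m - 2)^2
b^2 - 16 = (b - 4)*(b + 4)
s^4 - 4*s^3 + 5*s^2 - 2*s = s*(s - 2)*(s - 1)^2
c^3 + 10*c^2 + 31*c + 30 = (c + 2)*(c + 3)*(c + 5)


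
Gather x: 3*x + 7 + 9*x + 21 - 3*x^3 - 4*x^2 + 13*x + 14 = -3*x^3 - 4*x^2 + 25*x + 42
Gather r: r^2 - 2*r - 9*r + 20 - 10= r^2 - 11*r + 10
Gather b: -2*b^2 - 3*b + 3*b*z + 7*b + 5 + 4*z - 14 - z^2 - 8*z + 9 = -2*b^2 + b*(3*z + 4) - z^2 - 4*z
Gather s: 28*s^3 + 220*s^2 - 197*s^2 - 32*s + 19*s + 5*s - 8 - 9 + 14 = 28*s^3 + 23*s^2 - 8*s - 3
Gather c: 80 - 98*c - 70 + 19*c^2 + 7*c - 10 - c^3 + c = -c^3 + 19*c^2 - 90*c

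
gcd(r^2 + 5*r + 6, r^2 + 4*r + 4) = r + 2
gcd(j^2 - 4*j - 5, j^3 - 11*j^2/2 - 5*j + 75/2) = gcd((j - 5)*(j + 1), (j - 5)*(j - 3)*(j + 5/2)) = j - 5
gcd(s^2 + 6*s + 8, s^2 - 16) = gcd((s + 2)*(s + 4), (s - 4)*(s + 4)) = s + 4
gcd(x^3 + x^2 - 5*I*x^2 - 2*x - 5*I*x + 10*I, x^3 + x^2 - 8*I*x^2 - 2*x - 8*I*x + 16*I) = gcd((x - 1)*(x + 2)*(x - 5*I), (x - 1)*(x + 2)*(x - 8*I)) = x^2 + x - 2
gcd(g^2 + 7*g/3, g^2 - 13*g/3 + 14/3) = 1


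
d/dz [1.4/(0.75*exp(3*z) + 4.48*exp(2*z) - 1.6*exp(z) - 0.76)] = (-3.15*exp(2*z) - 12.544*exp(z) + 2.24)*exp(z)/(0.75*exp(3*z) + 4.48*exp(2*z) - 1.6*exp(z) - 0.76)^2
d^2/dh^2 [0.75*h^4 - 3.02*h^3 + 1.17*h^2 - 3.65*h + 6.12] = 9.0*h^2 - 18.12*h + 2.34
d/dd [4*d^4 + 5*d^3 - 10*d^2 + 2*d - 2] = 16*d^3 + 15*d^2 - 20*d + 2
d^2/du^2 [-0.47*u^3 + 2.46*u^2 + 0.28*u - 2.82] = 4.92 - 2.82*u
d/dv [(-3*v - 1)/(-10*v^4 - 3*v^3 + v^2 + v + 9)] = (30*v^4 + 9*v^3 - 3*v^2 - 3*v - (3*v + 1)*(40*v^3 + 9*v^2 - 2*v - 1) - 27)/(-10*v^4 - 3*v^3 + v^2 + v + 9)^2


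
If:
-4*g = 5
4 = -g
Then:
No Solution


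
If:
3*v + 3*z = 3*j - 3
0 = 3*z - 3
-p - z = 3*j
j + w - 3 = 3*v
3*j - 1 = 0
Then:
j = 1/3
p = -2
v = -5/3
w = -7/3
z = 1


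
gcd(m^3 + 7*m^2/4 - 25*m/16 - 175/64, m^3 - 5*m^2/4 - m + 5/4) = m - 5/4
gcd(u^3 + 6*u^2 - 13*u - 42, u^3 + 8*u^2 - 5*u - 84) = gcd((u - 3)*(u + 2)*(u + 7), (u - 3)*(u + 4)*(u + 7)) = u^2 + 4*u - 21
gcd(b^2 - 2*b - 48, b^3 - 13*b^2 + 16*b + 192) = b - 8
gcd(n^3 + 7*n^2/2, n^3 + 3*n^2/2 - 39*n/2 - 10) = 1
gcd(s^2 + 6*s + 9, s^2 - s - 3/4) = 1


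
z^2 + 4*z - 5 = (z - 1)*(z + 5)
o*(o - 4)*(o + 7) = o^3 + 3*o^2 - 28*o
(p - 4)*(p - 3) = p^2 - 7*p + 12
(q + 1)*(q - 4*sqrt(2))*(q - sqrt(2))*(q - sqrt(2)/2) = q^4 - 11*sqrt(2)*q^3/2 + q^3 - 11*sqrt(2)*q^2/2 + 13*q^2 - 4*sqrt(2)*q + 13*q - 4*sqrt(2)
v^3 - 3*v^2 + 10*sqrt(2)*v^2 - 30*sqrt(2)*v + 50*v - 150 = (v - 3)*(v + 5*sqrt(2))^2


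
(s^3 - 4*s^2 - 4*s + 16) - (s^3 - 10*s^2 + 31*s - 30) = 6*s^2 - 35*s + 46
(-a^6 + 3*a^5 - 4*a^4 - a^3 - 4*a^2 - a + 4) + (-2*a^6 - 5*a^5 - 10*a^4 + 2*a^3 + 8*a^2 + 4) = -3*a^6 - 2*a^5 - 14*a^4 + a^3 + 4*a^2 - a + 8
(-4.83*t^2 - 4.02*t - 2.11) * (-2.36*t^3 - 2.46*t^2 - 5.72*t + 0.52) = 11.3988*t^5 + 21.369*t^4 + 42.4964*t^3 + 25.6734*t^2 + 9.9788*t - 1.0972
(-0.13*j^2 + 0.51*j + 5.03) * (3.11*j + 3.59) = -0.4043*j^3 + 1.1194*j^2 + 17.4742*j + 18.0577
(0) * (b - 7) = 0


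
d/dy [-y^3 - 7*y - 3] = -3*y^2 - 7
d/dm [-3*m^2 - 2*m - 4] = -6*m - 2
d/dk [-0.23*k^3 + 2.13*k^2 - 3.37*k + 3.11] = -0.69*k^2 + 4.26*k - 3.37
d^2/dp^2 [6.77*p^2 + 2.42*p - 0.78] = 13.5400000000000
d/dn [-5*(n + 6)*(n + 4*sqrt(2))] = -10*n - 30 - 20*sqrt(2)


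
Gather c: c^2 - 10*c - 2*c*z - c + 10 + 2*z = c^2 + c*(-2*z - 11) + 2*z + 10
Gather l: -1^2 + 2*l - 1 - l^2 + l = -l^2 + 3*l - 2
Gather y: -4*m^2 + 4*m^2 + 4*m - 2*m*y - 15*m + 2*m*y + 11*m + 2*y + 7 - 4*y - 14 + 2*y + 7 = 0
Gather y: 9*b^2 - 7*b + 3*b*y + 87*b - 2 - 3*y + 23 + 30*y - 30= 9*b^2 + 80*b + y*(3*b + 27) - 9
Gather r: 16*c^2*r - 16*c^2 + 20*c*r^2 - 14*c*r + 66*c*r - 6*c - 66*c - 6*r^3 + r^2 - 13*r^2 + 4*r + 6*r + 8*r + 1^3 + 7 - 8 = -16*c^2 - 72*c - 6*r^3 + r^2*(20*c - 12) + r*(16*c^2 + 52*c + 18)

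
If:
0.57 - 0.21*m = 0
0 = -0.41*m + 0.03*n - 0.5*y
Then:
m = 2.71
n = 16.6666666666667*y + 37.0952380952381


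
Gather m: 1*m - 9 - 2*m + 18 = 9 - m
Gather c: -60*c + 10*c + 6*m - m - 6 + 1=-50*c + 5*m - 5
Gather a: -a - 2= -a - 2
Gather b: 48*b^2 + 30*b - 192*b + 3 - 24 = 48*b^2 - 162*b - 21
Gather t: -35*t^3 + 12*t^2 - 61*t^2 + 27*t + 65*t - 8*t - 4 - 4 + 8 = -35*t^3 - 49*t^2 + 84*t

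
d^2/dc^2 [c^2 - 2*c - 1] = 2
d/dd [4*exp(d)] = 4*exp(d)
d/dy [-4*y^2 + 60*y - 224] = 60 - 8*y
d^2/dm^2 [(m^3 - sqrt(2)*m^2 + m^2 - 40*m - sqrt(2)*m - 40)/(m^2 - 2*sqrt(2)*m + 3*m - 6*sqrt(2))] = 4*(-15*m^3 - sqrt(2)*m^3 - 42*m^2 - 18*sqrt(2)*m^2 - 240*sqrt(2)*m - 90*m - 264*sqrt(2) + 158)/(m^6 - 6*sqrt(2)*m^5 + 9*m^5 - 54*sqrt(2)*m^4 + 51*m^4 - 178*sqrt(2)*m^3 + 243*m^3 - 306*sqrt(2)*m^2 + 648*m^2 - 432*sqrt(2)*m + 648*m - 432*sqrt(2))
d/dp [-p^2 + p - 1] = 1 - 2*p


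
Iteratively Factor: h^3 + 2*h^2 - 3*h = (h)*(h^2 + 2*h - 3) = h*(h - 1)*(h + 3)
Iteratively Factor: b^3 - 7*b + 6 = (b - 1)*(b^2 + b - 6) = (b - 1)*(b + 3)*(b - 2)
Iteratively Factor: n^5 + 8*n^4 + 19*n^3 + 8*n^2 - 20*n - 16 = (n - 1)*(n^4 + 9*n^3 + 28*n^2 + 36*n + 16) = (n - 1)*(n + 4)*(n^3 + 5*n^2 + 8*n + 4) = (n - 1)*(n + 2)*(n + 4)*(n^2 + 3*n + 2) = (n - 1)*(n + 1)*(n + 2)*(n + 4)*(n + 2)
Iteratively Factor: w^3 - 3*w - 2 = (w + 1)*(w^2 - w - 2) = (w + 1)^2*(w - 2)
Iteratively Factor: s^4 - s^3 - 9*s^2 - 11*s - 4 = (s + 1)*(s^3 - 2*s^2 - 7*s - 4) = (s + 1)^2*(s^2 - 3*s - 4) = (s - 4)*(s + 1)^2*(s + 1)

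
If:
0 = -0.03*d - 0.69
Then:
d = -23.00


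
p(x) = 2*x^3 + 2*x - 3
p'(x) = 6*x^2 + 2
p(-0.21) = -3.44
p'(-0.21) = 2.26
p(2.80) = 46.50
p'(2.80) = 49.04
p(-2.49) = -38.86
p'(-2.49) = 39.20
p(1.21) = 2.96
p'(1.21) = 10.78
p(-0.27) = -3.58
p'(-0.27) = 2.44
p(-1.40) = -11.29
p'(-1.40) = 13.76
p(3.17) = 67.05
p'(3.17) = 62.29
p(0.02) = -2.96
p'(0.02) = 2.00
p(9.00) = 1473.00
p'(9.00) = 488.00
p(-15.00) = -6783.00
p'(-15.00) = 1352.00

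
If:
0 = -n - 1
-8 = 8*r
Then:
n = -1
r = -1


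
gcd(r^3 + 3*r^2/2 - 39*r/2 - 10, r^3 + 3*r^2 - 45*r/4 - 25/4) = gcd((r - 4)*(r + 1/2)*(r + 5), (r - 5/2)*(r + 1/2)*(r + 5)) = r^2 + 11*r/2 + 5/2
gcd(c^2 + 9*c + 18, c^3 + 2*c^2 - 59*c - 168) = c + 3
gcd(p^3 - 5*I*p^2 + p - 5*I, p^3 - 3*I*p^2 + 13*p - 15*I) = p^2 - 6*I*p - 5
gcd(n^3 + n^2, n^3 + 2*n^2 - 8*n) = n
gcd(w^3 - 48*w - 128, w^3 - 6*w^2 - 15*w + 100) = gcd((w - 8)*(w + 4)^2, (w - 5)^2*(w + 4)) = w + 4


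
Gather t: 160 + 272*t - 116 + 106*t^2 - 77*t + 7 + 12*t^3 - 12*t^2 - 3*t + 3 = 12*t^3 + 94*t^2 + 192*t + 54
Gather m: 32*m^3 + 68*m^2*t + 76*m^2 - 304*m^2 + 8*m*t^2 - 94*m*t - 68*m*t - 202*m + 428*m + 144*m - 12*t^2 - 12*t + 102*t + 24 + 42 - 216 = 32*m^3 + m^2*(68*t - 228) + m*(8*t^2 - 162*t + 370) - 12*t^2 + 90*t - 150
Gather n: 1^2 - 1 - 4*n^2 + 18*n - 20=-4*n^2 + 18*n - 20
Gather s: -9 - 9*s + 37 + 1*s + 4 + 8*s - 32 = 0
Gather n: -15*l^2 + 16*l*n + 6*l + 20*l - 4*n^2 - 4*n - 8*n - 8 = -15*l^2 + 26*l - 4*n^2 + n*(16*l - 12) - 8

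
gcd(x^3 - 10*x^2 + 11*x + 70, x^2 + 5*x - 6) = 1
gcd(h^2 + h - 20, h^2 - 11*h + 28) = h - 4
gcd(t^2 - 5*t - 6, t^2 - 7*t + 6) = t - 6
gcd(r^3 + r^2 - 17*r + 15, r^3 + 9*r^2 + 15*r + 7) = 1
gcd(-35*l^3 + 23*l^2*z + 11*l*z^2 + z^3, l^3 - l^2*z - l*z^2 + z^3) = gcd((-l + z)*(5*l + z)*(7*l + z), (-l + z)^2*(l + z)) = -l + z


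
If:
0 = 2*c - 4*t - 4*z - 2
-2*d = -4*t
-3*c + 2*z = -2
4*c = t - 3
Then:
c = -1/2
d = 2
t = 1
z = -7/4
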